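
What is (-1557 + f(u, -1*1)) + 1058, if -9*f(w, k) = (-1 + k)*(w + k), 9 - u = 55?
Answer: -4585/9 ≈ -509.44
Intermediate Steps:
u = -46 (u = 9 - 1*55 = 9 - 55 = -46)
f(w, k) = -(-1 + k)*(k + w)/9 (f(w, k) = -(-1 + k)*(w + k)/9 = -(-1 + k)*(k + w)/9)
(-1557 + f(u, -1*1)) + 1058 = (-1557 + (-(-1*1)**2/9 + (-1*1)/9 + (1/9)*(-46) - 1/9*(-1*1)*(-46))) + 1058 = (-1557 + (-1/9*(-1)**2 + (1/9)*(-1) - 46/9 - 1/9*(-1)*(-46))) + 1058 = (-1557 + (-1/9*1 - 1/9 - 46/9 - 46/9)) + 1058 = (-1557 + (-1/9 - 1/9 - 46/9 - 46/9)) + 1058 = (-1557 - 94/9) + 1058 = -14107/9 + 1058 = -4585/9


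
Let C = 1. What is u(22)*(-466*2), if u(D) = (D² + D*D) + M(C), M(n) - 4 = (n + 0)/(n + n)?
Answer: -906370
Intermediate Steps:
M(n) = 9/2 (M(n) = 4 + (n + 0)/(n + n) = 4 + n/((2*n)) = 4 + n*(1/(2*n)) = 4 + ½ = 9/2)
u(D) = 9/2 + 2*D² (u(D) = (D² + D*D) + 9/2 = (D² + D²) + 9/2 = 2*D² + 9/2 = 9/2 + 2*D²)
u(22)*(-466*2) = (9/2 + 2*22²)*(-466*2) = (9/2 + 2*484)*(-932) = (9/2 + 968)*(-932) = (1945/2)*(-932) = -906370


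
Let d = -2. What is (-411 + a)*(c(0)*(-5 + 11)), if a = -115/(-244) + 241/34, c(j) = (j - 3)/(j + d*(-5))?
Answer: 15061239/20740 ≈ 726.19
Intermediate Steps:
c(j) = (-3 + j)/(10 + j) (c(j) = (j - 3)/(j - 2*(-5)) = (-3 + j)/(j + 10) = (-3 + j)/(10 + j))
a = 31357/4148 (a = -115*(-1/244) + 241*(1/34) = 115/244 + 241/34 = 31357/4148 ≈ 7.5595)
(-411 + a)*(c(0)*(-5 + 11)) = (-411 + 31357/4148)*(((-3 + 0)/(10 + 0))*(-5 + 11)) = -1673471*-3/10*6/4148 = -1673471*(⅒)*(-3)*6/4148 = -(-5020413)*6/41480 = -1673471/4148*(-9/5) = 15061239/20740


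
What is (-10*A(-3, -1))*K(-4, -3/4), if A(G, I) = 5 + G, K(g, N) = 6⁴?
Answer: -25920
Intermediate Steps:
K(g, N) = 1296
(-10*A(-3, -1))*K(-4, -3/4) = -10*(5 - 3)*1296 = -10*2*1296 = -20*1296 = -25920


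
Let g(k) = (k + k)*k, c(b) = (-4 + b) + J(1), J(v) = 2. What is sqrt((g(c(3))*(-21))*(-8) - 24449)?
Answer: I*sqrt(24113) ≈ 155.28*I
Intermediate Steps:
c(b) = -2 + b (c(b) = (-4 + b) + 2 = -2 + b)
g(k) = 2*k**2 (g(k) = (2*k)*k = 2*k**2)
sqrt((g(c(3))*(-21))*(-8) - 24449) = sqrt(((2*(-2 + 3)**2)*(-21))*(-8) - 24449) = sqrt(((2*1**2)*(-21))*(-8) - 24449) = sqrt(((2*1)*(-21))*(-8) - 24449) = sqrt((2*(-21))*(-8) - 24449) = sqrt(-42*(-8) - 24449) = sqrt(336 - 24449) = sqrt(-24113) = I*sqrt(24113)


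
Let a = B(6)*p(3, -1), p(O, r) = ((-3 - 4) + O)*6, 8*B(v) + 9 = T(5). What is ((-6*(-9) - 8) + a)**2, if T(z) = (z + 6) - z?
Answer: 3025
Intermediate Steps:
T(z) = 6 (T(z) = (6 + z) - z = 6)
B(v) = -3/8 (B(v) = -9/8 + (1/8)*6 = -9/8 + 3/4 = -3/8)
p(O, r) = -42 + 6*O (p(O, r) = (-7 + O)*6 = -42 + 6*O)
a = 9 (a = -3*(-42 + 6*3)/8 = -3*(-42 + 18)/8 = -3/8*(-24) = 9)
((-6*(-9) - 8) + a)**2 = ((-6*(-9) - 8) + 9)**2 = ((54 - 8) + 9)**2 = (46 + 9)**2 = 55**2 = 3025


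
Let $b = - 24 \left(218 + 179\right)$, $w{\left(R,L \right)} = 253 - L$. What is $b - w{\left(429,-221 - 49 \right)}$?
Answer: $-10051$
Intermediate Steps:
$b = -9528$ ($b = \left(-24\right) 397 = -9528$)
$b - w{\left(429,-221 - 49 \right)} = -9528 - \left(253 - \left(-221 - 49\right)\right) = -9528 - \left(253 - -270\right) = -9528 - \left(253 + 270\right) = -9528 - 523 = -10051$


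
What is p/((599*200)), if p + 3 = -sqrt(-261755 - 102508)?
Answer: -3/119800 - I*sqrt(364263)/119800 ≈ -2.5042e-5 - 0.0050379*I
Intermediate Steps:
p = -3 - I*sqrt(364263) (p = -3 - sqrt(-261755 - 102508) = -3 - sqrt(-364263) = -3 - I*sqrt(364263) ≈ -3.0 - 603.54*I)
p/((599*200)) = (-3 - I*sqrt(364263))/((599*200)) = (-3 - I*sqrt(364263))/119800 = (-3 - I*sqrt(364263))*(1/119800) = -3/119800 - I*sqrt(364263)/119800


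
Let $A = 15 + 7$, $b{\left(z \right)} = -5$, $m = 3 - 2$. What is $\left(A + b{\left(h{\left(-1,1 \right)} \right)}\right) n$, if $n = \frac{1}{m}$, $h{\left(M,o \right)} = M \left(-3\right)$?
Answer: $17$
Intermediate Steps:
$m = 1$ ($m = 3 - 2 = 1$)
$h{\left(M,o \right)} = - 3 M$
$n = 1$ ($n = 1^{-1} = 1$)
$A = 22$
$\left(A + b{\left(h{\left(-1,1 \right)} \right)}\right) n = \left(22 - 5\right) 1 = 17 \cdot 1 = 17$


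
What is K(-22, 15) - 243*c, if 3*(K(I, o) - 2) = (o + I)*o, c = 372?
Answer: -90429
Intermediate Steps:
K(I, o) = 2 + o*(I + o)/3 (K(I, o) = 2 + ((o + I)*o)/3 = 2 + ((I + o)*o)/3 = 2 + (o*(I + o))/3 = 2 + o*(I + o)/3)
K(-22, 15) - 243*c = (2 + (1/3)*15**2 + (1/3)*(-22)*15) - 243*372 = (2 + (1/3)*225 - 110) - 90396 = (2 + 75 - 110) - 90396 = -33 - 90396 = -90429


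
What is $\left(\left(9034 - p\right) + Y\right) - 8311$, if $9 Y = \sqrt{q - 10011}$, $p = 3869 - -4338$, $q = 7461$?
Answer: $-7484 + \frac{5 i \sqrt{102}}{9} \approx -7484.0 + 5.6108 i$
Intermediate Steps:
$p = 8207$ ($p = 3869 + 4338 = 8207$)
$Y = \frac{5 i \sqrt{102}}{9}$ ($Y = \frac{\sqrt{7461 - 10011}}{9} = \frac{\sqrt{-2550}}{9} = \frac{5 i \sqrt{102}}{9} \approx 5.6108 i$)
$\left(\left(9034 - p\right) + Y\right) - 8311 = \left(\left(9034 - 8207\right) + \frac{5 i \sqrt{102}}{9}\right) - 8311 = \left(827 + \frac{5 i \sqrt{102}}{9}\right) - 8311 = -7484 + \frac{5 i \sqrt{102}}{9}$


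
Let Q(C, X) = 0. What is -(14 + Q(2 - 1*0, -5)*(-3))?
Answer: -14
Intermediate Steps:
-(14 + Q(2 - 1*0, -5)*(-3)) = -(14 + 0*(-3)) = -(14 + 0) = -1*14 = -14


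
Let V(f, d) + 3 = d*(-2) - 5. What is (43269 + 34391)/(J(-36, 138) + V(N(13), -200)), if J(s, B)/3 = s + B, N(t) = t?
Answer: 38830/349 ≈ 111.26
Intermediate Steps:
J(s, B) = 3*B + 3*s (J(s, B) = 3*(s + B) = 3*(B + s) = 3*B + 3*s)
V(f, d) = -8 - 2*d (V(f, d) = -3 + (d*(-2) - 5) = -3 + (-2*d - 5) = -3 + (-5 - 2*d) = -8 - 2*d)
(43269 + 34391)/(J(-36, 138) + V(N(13), -200)) = (43269 + 34391)/((3*138 + 3*(-36)) + (-8 - 2*(-200))) = 77660/((414 - 108) + (-8 + 400)) = 77660/(306 + 392) = 77660/698 = 77660*(1/698) = 38830/349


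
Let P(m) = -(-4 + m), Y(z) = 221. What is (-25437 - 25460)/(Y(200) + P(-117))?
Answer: -50897/342 ≈ -148.82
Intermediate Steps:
P(m) = 4 - m
(-25437 - 25460)/(Y(200) + P(-117)) = (-25437 - 25460)/(221 + (4 - 1*(-117))) = -50897/(221 + (4 + 117)) = -50897/(221 + 121) = -50897/342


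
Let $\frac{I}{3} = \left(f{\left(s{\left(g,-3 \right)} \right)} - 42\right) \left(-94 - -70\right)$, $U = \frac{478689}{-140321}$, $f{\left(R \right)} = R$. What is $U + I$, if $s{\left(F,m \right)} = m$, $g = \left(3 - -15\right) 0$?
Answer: $\frac{454161351}{140321} \approx 3236.6$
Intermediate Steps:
$g = 0$ ($g = \left(3 + 15\right) 0 = 18 \cdot 0 = 0$)
$U = - \frac{478689}{140321}$ ($U = 478689 \left(- \frac{1}{140321}\right) = - \frac{478689}{140321} \approx -3.4114$)
$I = 3240$ ($I = 3 \left(-3 - 42\right) \left(-94 - -70\right) = 3 \left(- 45 \left(-94 + 70\right)\right) = 3 \left(\left(-45\right) \left(-24\right)\right) = 3 \cdot 1080 = 3240$)
$U + I = - \frac{478689}{140321} + 3240 = \frac{454161351}{140321}$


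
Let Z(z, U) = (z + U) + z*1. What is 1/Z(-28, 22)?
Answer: -1/34 ≈ -0.029412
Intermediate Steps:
Z(z, U) = U + 2*z (Z(z, U) = (U + z) + z = U + 2*z)
1/Z(-28, 22) = 1/(22 + 2*(-28)) = 1/(22 - 56) = 1/(-34) = -1/34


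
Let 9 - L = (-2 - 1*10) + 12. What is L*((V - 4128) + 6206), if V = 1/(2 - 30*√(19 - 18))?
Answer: 523647/28 ≈ 18702.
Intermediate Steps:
L = 9 (L = 9 - ((-2 - 1*10) + 12) = 9 - ((-2 - 10) + 12) = 9 - (-12 + 12) = 9 - 1*0 = 9 + 0 = 9)
V = -1/28 (V = 1/(2 - 30*√1) = 1/(2 - 30*1) = 1/(2 - 30) = 1/(-28) = -1/28 ≈ -0.035714)
L*((V - 4128) + 6206) = 9*((-1/28 - 4128) + 6206) = 9*(-115585/28 + 6206) = 9*(58183/28) = 523647/28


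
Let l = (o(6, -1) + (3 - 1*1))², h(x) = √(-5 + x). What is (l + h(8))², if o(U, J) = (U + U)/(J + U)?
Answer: 236131/625 + 968*√3/25 ≈ 444.87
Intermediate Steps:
o(U, J) = 2*U/(J + U) (o(U, J) = (2*U)/(J + U) = 2*U/(J + U))
l = 484/25 (l = (2*6/(-1 + 6) + (3 - 1*1))² = (2*6/5 + (3 - 1))² = (2*6*(⅕) + 2)² = (12/5 + 2)² = (22/5)² = 484/25 ≈ 19.360)
(l + h(8))² = (484/25 + √(-5 + 8))² = (484/25 + √3)²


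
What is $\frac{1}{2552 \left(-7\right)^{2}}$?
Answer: $\frac{1}{125048} \approx 7.9969 \cdot 10^{-6}$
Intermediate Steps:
$\frac{1}{2552 \left(-7\right)^{2}} = \frac{1}{2552 \cdot 49} = \frac{1}{125048}$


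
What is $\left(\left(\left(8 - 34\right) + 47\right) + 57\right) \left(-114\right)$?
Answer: $-8892$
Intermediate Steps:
$\left(\left(\left(8 - 34\right) + 47\right) + 57\right) \left(-114\right) = \left(\left(-26 + 47\right) + 57\right) \left(-114\right) = \left(21 + 57\right) \left(-114\right) = 78 \left(-114\right) = -8892$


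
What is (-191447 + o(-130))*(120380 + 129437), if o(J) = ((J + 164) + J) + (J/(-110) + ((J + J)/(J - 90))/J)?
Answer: -5263544513017/110 ≈ -4.7850e+10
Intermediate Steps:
o(J) = 164 + 2/(-90 + J) + 219*J/110 (o(J) = ((164 + J) + J) + (J*(-1/110) + ((2*J)/(-90 + J))/J) = (164 + 2*J) + (-J/110 + (2*J/(-90 + J))/J) = (164 + 2*J) + (-J/110 + 2/(-90 + J)) = (164 + 2*J) + (2/(-90 + J) - J/110) = 164 + 2/(-90 + J) + 219*J/110)
(-191447 + o(-130))*(120380 + 129437) = (-191447 + (-1623380 - 1670*(-130) + 219*(-130)²)/(110*(-90 - 130)))*(120380 + 129437) = (-191447 + (1/110)*(-1623380 + 217100 + 219*16900)/(-220))*249817 = (-191447 + (1/110)*(-1/220)*(-1623380 + 217100 + 3701100))*249817 = (-191447 + (1/110)*(-1/220)*2294820)*249817 = (-191447 - 10431/110)*249817 = -21069601/110*249817 = -5263544513017/110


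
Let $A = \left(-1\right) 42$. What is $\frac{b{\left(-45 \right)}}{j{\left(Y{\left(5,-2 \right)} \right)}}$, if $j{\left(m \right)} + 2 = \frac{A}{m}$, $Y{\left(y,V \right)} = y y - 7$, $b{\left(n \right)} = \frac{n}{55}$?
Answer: $\frac{27}{143} \approx 0.18881$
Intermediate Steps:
$b{\left(n \right)} = \frac{n}{55}$ ($b{\left(n \right)} = n \frac{1}{55} = \frac{n}{55}$)
$A = -42$
$Y{\left(y,V \right)} = -7 + y^{2}$ ($Y{\left(y,V \right)} = y^{2} - 7 = -7 + y^{2}$)
$j{\left(m \right)} = -2 - \frac{42}{m}$
$\frac{b{\left(-45 \right)}}{j{\left(Y{\left(5,-2 \right)} \right)}} = \frac{\frac{1}{55} \left(-45\right)}{-2 - \frac{42}{-7 + 5^{2}}} = - \frac{9}{11 \left(-2 - \frac{42}{-7 + 25}\right)} = - \frac{9}{11 \left(-2 - \frac{42}{18}\right)} = - \frac{9}{11 \left(-2 - \frac{7}{3}\right)} = - \frac{9}{11 \left(- \frac{13}{3}\right)} = \left(- \frac{9}{11}\right) \left(- \frac{3}{13}\right) = \frac{27}{143}$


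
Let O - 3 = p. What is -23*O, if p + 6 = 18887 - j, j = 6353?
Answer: -288213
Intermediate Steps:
p = 12528 (p = -6 + (18887 - 1*6353) = -6 + (18887 - 6353) = -6 + 12534 = 12528)
O = 12531 (O = 3 + 12528 = 12531)
-23*O = -23*12531 = -288213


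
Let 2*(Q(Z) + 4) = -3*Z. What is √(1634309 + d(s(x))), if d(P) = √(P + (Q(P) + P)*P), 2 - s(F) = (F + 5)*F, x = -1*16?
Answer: √(1634309 + 6*I*√406) ≈ 1278.4 + 0.047*I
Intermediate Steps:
x = -16
Q(Z) = -4 - 3*Z/2 (Q(Z) = -4 + (-3*Z)/2 = -4 - 3*Z/2)
s(F) = 2 - F*(5 + F) (s(F) = 2 - (F + 5)*F = 2 - (5 + F)*F = 2 - F*(5 + F))
d(P) = √(P + P*(-4 - P/2)) (d(P) = √(P + ((-4 - 3*P/2) + P)*P) = √(P + (-4 - P/2)*P) = √(P + P*(-4 - P/2)))
√(1634309 + d(s(x))) = √(1634309 + √2*√((2 - 1*(-16)² - 5*(-16))*(-6 - (2 - 1*(-16)² - 5*(-16))))/2) = √(1634309 + √2*√((2 - 1*256 + 80)*(-6 - (2 - 1*256 + 80)))/2) = √(1634309 + √2*√((2 - 256 + 80)*(-6 - (2 - 256 + 80)))/2) = √(1634309 + √2*√(-174*(-6 - 1*(-174)))/2) = √(1634309 + √2*√(-174*(-6 + 174))/2) = √(1634309 + √2*√(-174*168)/2) = √(1634309 + √2*√(-29232)/2) = √(1634309 + √2*(12*I*√203)/2) = √(1634309 + 6*I*√406)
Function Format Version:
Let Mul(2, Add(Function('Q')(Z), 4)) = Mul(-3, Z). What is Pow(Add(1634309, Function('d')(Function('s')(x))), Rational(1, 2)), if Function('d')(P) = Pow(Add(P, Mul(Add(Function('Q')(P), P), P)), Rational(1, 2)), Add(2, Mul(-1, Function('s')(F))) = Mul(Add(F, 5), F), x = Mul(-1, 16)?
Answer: Pow(Add(1634309, Mul(6, I, Pow(406, Rational(1, 2)))), Rational(1, 2)) ≈ Add(1278.4, Mul(0.047, I))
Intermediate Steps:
x = -16
Function('Q')(Z) = Add(-4, Mul(Rational(-3, 2), Z)) (Function('Q')(Z) = Add(-4, Mul(Rational(1, 2), Mul(-3, Z))) = Add(-4, Mul(Rational(-3, 2), Z)))
Function('s')(F) = Add(2, Mul(-1, F, Add(5, F))) (Function('s')(F) = Add(2, Mul(-1, Mul(Add(F, 5), F))) = Add(2, Mul(-1, Mul(Add(5, F), F))) = Add(2, Mul(-1, Mul(F, Add(5, F)))) = Add(2, Mul(-1, F, Add(5, F))))
Function('d')(P) = Pow(Add(P, Mul(P, Add(-4, Mul(Rational(-1, 2), P)))), Rational(1, 2)) (Function('d')(P) = Pow(Add(P, Mul(Add(Add(-4, Mul(Rational(-3, 2), P)), P), P)), Rational(1, 2)) = Pow(Add(P, Mul(Add(-4, Mul(Rational(-1, 2), P)), P)), Rational(1, 2)) = Pow(Add(P, Mul(P, Add(-4, Mul(Rational(-1, 2), P)))), Rational(1, 2)))
Pow(Add(1634309, Function('d')(Function('s')(x))), Rational(1, 2)) = Pow(Add(1634309, Mul(Rational(1, 2), Pow(2, Rational(1, 2)), Pow(Mul(Add(2, Mul(-1, Pow(-16, 2)), Mul(-5, -16)), Add(-6, Mul(-1, Add(2, Mul(-1, Pow(-16, 2)), Mul(-5, -16))))), Rational(1, 2)))), Rational(1, 2)) = Pow(Add(1634309, Mul(Rational(1, 2), Pow(2, Rational(1, 2)), Pow(Mul(Add(2, Mul(-1, 256), 80), Add(-6, Mul(-1, Add(2, Mul(-1, 256), 80)))), Rational(1, 2)))), Rational(1, 2)) = Pow(Add(1634309, Mul(Rational(1, 2), Pow(2, Rational(1, 2)), Pow(Mul(Add(2, -256, 80), Add(-6, Mul(-1, Add(2, -256, 80)))), Rational(1, 2)))), Rational(1, 2)) = Pow(Add(1634309, Mul(Rational(1, 2), Pow(2, Rational(1, 2)), Pow(Mul(-174, Add(-6, Mul(-1, -174))), Rational(1, 2)))), Rational(1, 2)) = Pow(Add(1634309, Mul(Rational(1, 2), Pow(2, Rational(1, 2)), Pow(Mul(-174, Add(-6, 174)), Rational(1, 2)))), Rational(1, 2)) = Pow(Add(1634309, Mul(Rational(1, 2), Pow(2, Rational(1, 2)), Pow(Mul(-174, 168), Rational(1, 2)))), Rational(1, 2)) = Pow(Add(1634309, Mul(Rational(1, 2), Pow(2, Rational(1, 2)), Pow(-29232, Rational(1, 2)))), Rational(1, 2)) = Pow(Add(1634309, Mul(Rational(1, 2), Pow(2, Rational(1, 2)), Mul(12, I, Pow(203, Rational(1, 2))))), Rational(1, 2)) = Pow(Add(1634309, Mul(6, I, Pow(406, Rational(1, 2)))), Rational(1, 2))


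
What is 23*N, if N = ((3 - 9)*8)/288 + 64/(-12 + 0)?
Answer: -253/2 ≈ -126.50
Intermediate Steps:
N = -11/2 (N = -6*8*(1/288) + 64/(-12) = -48*1/288 + 64*(-1/12) = -⅙ - 16/3 = -11/2 ≈ -5.5000)
23*N = 23*(-11/2) = -253/2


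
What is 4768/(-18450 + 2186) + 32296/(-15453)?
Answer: -74867756/31415949 ≈ -2.3831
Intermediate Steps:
4768/(-18450 + 2186) + 32296/(-15453) = 4768/(-16264) + 32296*(-1/15453) = 4768*(-1/16264) - 32296/15453 = -596/2033 - 32296/15453 = -74867756/31415949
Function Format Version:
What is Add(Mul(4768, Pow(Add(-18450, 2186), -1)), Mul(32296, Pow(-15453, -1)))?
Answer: Rational(-74867756, 31415949) ≈ -2.3831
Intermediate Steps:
Add(Mul(4768, Pow(Add(-18450, 2186), -1)), Mul(32296, Pow(-15453, -1))) = Add(Mul(4768, Pow(-16264, -1)), Mul(32296, Rational(-1, 15453))) = Add(Mul(4768, Rational(-1, 16264)), Rational(-32296, 15453)) = Add(Rational(-596, 2033), Rational(-32296, 15453)) = Rational(-74867756, 31415949)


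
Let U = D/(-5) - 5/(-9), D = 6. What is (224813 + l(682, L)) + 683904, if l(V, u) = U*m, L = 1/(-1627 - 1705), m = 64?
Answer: 40890409/45 ≈ 9.0868e+5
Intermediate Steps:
U = -29/45 (U = 6/(-5) - 5/(-9) = 6*(-1/5) - 5*(-1/9) = -6/5 + 5/9 = -29/45 ≈ -0.64444)
L = -1/3332 (L = 1/(-3332) = -1/3332 ≈ -0.00030012)
l(V, u) = -1856/45 (l(V, u) = -29/45*64 = -1856/45)
(224813 + l(682, L)) + 683904 = (224813 - 1856/45) + 683904 = 10114729/45 + 683904 = 40890409/45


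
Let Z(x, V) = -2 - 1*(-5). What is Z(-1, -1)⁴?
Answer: 81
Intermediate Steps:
Z(x, V) = 3 (Z(x, V) = -2 + 5 = 3)
Z(-1, -1)⁴ = 3⁴ = 81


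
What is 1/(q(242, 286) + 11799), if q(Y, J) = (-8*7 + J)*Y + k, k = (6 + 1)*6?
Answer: 1/67501 ≈ 1.4815e-5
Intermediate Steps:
k = 42 (k = 7*6 = 42)
q(Y, J) = 42 + Y*(-56 + J) (q(Y, J) = (-8*7 + J)*Y + 42 = (-56 + J)*Y + 42 = Y*(-56 + J) + 42 = 42 + Y*(-56 + J))
1/(q(242, 286) + 11799) = 1/((42 - 56*242 + 286*242) + 11799) = 1/((42 - 13552 + 69212) + 11799) = 1/(55702 + 11799) = 1/67501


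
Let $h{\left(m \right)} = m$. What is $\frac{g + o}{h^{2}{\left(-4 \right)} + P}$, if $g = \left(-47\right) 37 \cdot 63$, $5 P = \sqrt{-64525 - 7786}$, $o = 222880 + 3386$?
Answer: $\frac{15561200}{26237} - \frac{194515 i \sqrt{72311}}{26237} \approx 593.1 - 1993.6 i$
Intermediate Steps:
$o = 226266$
$P = \frac{i \sqrt{72311}}{5}$ ($P = \frac{\sqrt{-64525 - 7786}}{5} = \frac{\sqrt{-72311}}{5} = \frac{i \sqrt{72311}}{5} \approx 53.781 i$)
$g = -109557$ ($g = \left(-1739\right) 63 = -109557$)
$\frac{g + o}{h^{2}{\left(-4 \right)} + P} = \frac{-109557 + 226266}{\left(-4\right)^{2} + \frac{i \sqrt{72311}}{5}} = \frac{116709}{16 + \frac{i \sqrt{72311}}{5}}$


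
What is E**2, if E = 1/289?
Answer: 1/83521 ≈ 1.1973e-5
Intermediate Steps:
E = 1/289 ≈ 0.0034602
E**2 = (1/289)**2 = 1/83521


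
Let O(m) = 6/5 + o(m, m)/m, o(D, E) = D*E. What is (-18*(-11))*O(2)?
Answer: 3168/5 ≈ 633.60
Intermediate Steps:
O(m) = 6/5 + m (O(m) = 6/5 + (m*m)/m = 6*(1/5) + m**2/m = 6/5 + m)
(-18*(-11))*O(2) = (-18*(-11))*(6/5 + 2) = 198*(16/5) = 3168/5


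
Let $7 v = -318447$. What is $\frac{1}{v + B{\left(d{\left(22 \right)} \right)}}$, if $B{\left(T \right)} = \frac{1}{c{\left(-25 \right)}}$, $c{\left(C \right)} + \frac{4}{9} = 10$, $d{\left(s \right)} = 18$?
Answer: $- \frac{602}{27386379} \approx -2.1982 \cdot 10^{-5}$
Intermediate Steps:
$v = - \frac{318447}{7}$ ($v = \frac{1}{7} \left(-318447\right) = - \frac{318447}{7} \approx -45492.0$)
$c{\left(C \right)} = \frac{86}{9}$ ($c{\left(C \right)} = - \frac{4}{9} + 10 = \frac{86}{9}$)
$B{\left(T \right)} = \frac{9}{86}$ ($B{\left(T \right)} = \frac{1}{\frac{86}{9}} = \frac{9}{86}$)
$\frac{1}{v + B{\left(d{\left(22 \right)} \right)}} = \frac{1}{- \frac{318447}{7} + \frac{9}{86}} = \frac{1}{- \frac{27386379}{602}} = - \frac{602}{27386379}$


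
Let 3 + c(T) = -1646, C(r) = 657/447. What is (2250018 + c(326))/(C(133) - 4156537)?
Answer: -335006981/619323794 ≈ -0.54092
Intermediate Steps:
C(r) = 219/149 (C(r) = 657*(1/447) = 219/149)
c(T) = -1649 (c(T) = -3 - 1646 = -1649)
(2250018 + c(326))/(C(133) - 4156537) = (2250018 - 1649)/(219/149 - 4156537) = 2248369/(-619323794/149) = 2248369*(-149/619323794) = -335006981/619323794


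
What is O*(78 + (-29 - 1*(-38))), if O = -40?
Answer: -3480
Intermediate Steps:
O*(78 + (-29 - 1*(-38))) = -40*(78 + (-29 - 1*(-38))) = -40*(78 + (-29 + 38)) = -40*(78 + 9) = -40*87 = -3480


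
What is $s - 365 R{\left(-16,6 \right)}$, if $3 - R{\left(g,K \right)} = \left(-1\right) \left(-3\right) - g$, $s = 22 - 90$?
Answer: $5772$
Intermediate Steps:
$s = -68$
$R{\left(g,K \right)} = g$ ($R{\left(g,K \right)} = 3 - \left(\left(-1\right) \left(-3\right) - g\right) = 3 - \left(3 - g\right) = 3 + \left(-3 + g\right) = g$)
$s - 365 R{\left(-16,6 \right)} = -68 - -5840 = -68 + 5840 = 5772$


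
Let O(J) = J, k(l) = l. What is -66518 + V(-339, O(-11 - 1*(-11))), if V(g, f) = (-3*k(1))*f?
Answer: -66518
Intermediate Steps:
V(g, f) = -3*f (V(g, f) = (-3*1)*f = -3*f)
-66518 + V(-339, O(-11 - 1*(-11))) = -66518 - 3*(-11 - 1*(-11)) = -66518 - 3*(-11 + 11) = -66518 - 3*0 = -66518 + 0 = -66518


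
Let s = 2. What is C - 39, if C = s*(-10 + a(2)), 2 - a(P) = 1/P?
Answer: -56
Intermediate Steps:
a(P) = 2 - 1/P
C = -17 (C = 2*(-10 + (2 - 1/2)) = 2*(-10 + (2 - 1*½)) = 2*(-10 + (2 - ½)) = 2*(-10 + 3/2) = 2*(-17/2) = -17)
C - 39 = -17 - 39 = -56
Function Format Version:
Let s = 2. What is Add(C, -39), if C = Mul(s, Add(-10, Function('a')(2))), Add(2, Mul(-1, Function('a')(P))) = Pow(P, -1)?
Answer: -56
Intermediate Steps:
Function('a')(P) = Add(2, Mul(-1, Pow(P, -1)))
C = -17 (C = Mul(2, Add(-10, Add(2, Mul(-1, Pow(2, -1))))) = Mul(2, Add(-10, Add(2, Mul(-1, Rational(1, 2))))) = Mul(2, Add(-10, Add(2, Rational(-1, 2)))) = Mul(2, Add(-10, Rational(3, 2))) = Mul(2, Rational(-17, 2)) = -17)
Add(C, -39) = Add(-17, -39) = -56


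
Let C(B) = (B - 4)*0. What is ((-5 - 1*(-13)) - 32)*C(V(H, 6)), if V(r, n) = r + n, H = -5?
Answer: 0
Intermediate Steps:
V(r, n) = n + r
C(B) = 0 (C(B) = (-4 + B)*0 = 0)
((-5 - 1*(-13)) - 32)*C(V(H, 6)) = ((-5 - 1*(-13)) - 32)*0 = ((-5 + 13) - 32)*0 = (8 - 32)*0 = -24*0 = 0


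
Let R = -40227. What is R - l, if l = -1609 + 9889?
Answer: -48507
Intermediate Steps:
l = 8280
R - l = -40227 - 1*8280 = -40227 - 8280 = -48507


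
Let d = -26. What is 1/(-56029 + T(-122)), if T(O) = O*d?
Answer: -1/52857 ≈ -1.8919e-5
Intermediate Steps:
T(O) = -26*O (T(O) = O*(-26) = -26*O)
1/(-56029 + T(-122)) = 1/(-56029 - 26*(-122)) = 1/(-56029 + 3172) = 1/(-52857) = -1/52857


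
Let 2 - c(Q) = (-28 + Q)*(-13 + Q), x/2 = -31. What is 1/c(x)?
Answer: -1/6748 ≈ -0.00014819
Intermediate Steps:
x = -62 (x = 2*(-31) = -62)
c(Q) = 2 - (-28 + Q)*(-13 + Q)
1/c(x) = 1/(-362 - 1*(-62)² + 41*(-62)) = 1/(-362 - 1*3844 - 2542) = 1/(-362 - 3844 - 2542) = 1/(-6748) = -1/6748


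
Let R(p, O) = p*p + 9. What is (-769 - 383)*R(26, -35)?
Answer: -789120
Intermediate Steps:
R(p, O) = 9 + p² (R(p, O) = p² + 9 = 9 + p²)
(-769 - 383)*R(26, -35) = (-769 - 383)*(9 + 26²) = -1152*(9 + 676) = -1152*685 = -789120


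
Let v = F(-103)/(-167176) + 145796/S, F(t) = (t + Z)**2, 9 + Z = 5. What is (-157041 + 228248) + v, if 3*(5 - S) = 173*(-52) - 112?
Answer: 36224711230399/508382216 ≈ 71255.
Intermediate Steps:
Z = -4 (Z = -9 + 5 = -4)
F(t) = (-4 + t)**2 (F(t) = (t - 4)**2 = (-4 + t)**2)
S = 3041 (S = 5 - (173*(-52) - 112)/3 = 5 - (-8996 - 112)/3 = 5 - 1/3*(-9108) = 5 + 3036 = 3041)
v = 24338775687/508382216 (v = (-4 - 103)**2/(-167176) + 145796/3041 = (-107)**2*(-1/167176) + 145796*(1/3041) = 11449*(-1/167176) + 145796/3041 = -11449/167176 + 145796/3041 = 24338775687/508382216 ≈ 47.875)
(-157041 + 228248) + v = (-157041 + 228248) + 24338775687/508382216 = 71207 + 24338775687/508382216 = 36224711230399/508382216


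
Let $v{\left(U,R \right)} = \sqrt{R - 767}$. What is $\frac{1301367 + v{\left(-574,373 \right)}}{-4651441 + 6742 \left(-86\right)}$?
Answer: $- \frac{433789}{1743751} - \frac{i \sqrt{394}}{5231253} \approx -0.24877 - 3.7944 \cdot 10^{-6} i$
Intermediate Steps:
$v{\left(U,R \right)} = \sqrt{-767 + R}$
$\frac{1301367 + v{\left(-574,373 \right)}}{-4651441 + 6742 \left(-86\right)} = \frac{1301367 + \sqrt{-767 + 373}}{-4651441 + 6742 \left(-86\right)} = \frac{1301367 + \sqrt{-394}}{-4651441 - 579812} = \frac{1301367 + i \sqrt{394}}{-5231253} = \left(1301367 + i \sqrt{394}\right) \left(- \frac{1}{5231253}\right) = - \frac{433789}{1743751} - \frac{i \sqrt{394}}{5231253}$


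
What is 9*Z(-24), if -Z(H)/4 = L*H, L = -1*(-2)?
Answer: 1728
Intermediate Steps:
L = 2
Z(H) = -8*H
9*Z(-24) = 9*(-8*(-24)) = 9*192 = 1728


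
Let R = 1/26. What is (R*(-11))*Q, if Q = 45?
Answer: -495/26 ≈ -19.038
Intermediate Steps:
R = 1/26 ≈ 0.038462
(R*(-11))*Q = ((1/26)*(-11))*45 = -11/26*45 = -495/26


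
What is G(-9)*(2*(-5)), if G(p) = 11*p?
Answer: 990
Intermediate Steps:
G(-9)*(2*(-5)) = (11*(-9))*(2*(-5)) = -99*(-10) = 990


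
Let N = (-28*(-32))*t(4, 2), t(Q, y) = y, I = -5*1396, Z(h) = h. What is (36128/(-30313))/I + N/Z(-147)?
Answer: -13541233688/1110819885 ≈ -12.190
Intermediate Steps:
I = -6980
N = 1792 (N = -28*(-32)*2 = 896*2 = 1792)
(36128/(-30313))/I + N/Z(-147) = (36128/(-30313))/(-6980) + 1792/(-147) = (36128*(-1/30313))*(-1/6980) + 1792*(-1/147) = -36128/30313*(-1/6980) - 256/21 = 9032/52896185 - 256/21 = -13541233688/1110819885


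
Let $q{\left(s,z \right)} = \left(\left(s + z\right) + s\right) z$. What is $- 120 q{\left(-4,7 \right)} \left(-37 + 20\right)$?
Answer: $-14280$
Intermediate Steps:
$q{\left(s,z \right)} = z \left(z + 2 s\right)$ ($q{\left(s,z \right)} = \left(z + 2 s\right) z = z \left(z + 2 s\right)$)
$- 120 q{\left(-4,7 \right)} \left(-37 + 20\right) = - 120 \cdot 7 \left(7 + 2 \left(-4\right)\right) \left(-37 + 20\right) = - 120 \cdot 7 \left(7 - 8\right) \left(-17\right) = - 120 \cdot 7 \left(-1\right) \left(-17\right) = - 120 \left(\left(-7\right) \left(-17\right)\right) = \left(-120\right) 119 = -14280$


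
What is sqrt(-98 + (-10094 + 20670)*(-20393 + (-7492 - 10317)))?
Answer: 5*I*sqrt(16160978) ≈ 20100.0*I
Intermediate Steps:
sqrt(-98 + (-10094 + 20670)*(-20393 + (-7492 - 10317))) = sqrt(-98 + 10576*(-20393 - 17809)) = sqrt(-98 + 10576*(-38202)) = sqrt(-98 - 404024352) = sqrt(-404024450) = 5*I*sqrt(16160978)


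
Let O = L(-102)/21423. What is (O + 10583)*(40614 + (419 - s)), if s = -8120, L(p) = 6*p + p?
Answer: 3714637948645/7141 ≈ 5.2018e+8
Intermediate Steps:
L(p) = 7*p
O = -238/7141 (O = (7*(-102))/21423 = -714*1/21423 = -238/7141 ≈ -0.033329)
(O + 10583)*(40614 + (419 - s)) = (-238/7141 + 10583)*(40614 + (419 - 1*(-8120))) = 75572965*(40614 + (419 + 8120))/7141 = 75572965*(40614 + 8539)/7141 = (75572965/7141)*49153 = 3714637948645/7141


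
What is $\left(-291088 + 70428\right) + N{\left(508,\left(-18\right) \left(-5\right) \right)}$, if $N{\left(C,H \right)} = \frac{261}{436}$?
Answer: $- \frac{96207499}{436} \approx -2.2066 \cdot 10^{5}$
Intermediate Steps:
$N{\left(C,H \right)} = \frac{261}{436}$ ($N{\left(C,H \right)} = 261 \cdot \frac{1}{436} = \frac{261}{436}$)
$\left(-291088 + 70428\right) + N{\left(508,\left(-18\right) \left(-5\right) \right)} = \left(-291088 + 70428\right) + \frac{261}{436} = -220660 + \frac{261}{436} = - \frac{96207499}{436}$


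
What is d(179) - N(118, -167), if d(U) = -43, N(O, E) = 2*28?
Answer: -99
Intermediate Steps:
N(O, E) = 56
d(179) - N(118, -167) = -43 - 1*56 = -43 - 56 = -99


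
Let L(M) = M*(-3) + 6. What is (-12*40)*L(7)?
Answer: 7200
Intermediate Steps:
L(M) = 6 - 3*M (L(M) = -3*M + 6 = 6 - 3*M)
(-12*40)*L(7) = (-12*40)*(6 - 3*7) = -480*(6 - 21) = -480*(-15) = 7200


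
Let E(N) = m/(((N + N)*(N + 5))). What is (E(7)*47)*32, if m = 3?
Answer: 188/7 ≈ 26.857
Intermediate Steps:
E(N) = 3/(2*N*(5 + N)) (E(N) = 3/(((N + N)*(N + 5))) = 3/(((2*N)*(5 + N))) = 3/((2*N*(5 + N))) = 3*(1/(2*N*(5 + N))) = 3/(2*N*(5 + N)))
(E(7)*47)*32 = (((3/2)/(7*(5 + 7)))*47)*32 = (((3/2)*(⅐)/12)*47)*32 = (((3/2)*(⅐)*(1/12))*47)*32 = ((1/56)*47)*32 = (47/56)*32 = 188/7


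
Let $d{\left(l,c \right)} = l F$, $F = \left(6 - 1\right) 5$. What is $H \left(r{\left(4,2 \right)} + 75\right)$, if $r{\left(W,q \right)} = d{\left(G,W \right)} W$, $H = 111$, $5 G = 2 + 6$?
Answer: $26085$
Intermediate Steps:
$F = 25$ ($F = 5 \cdot 5 = 25$)
$G = \frac{8}{5}$ ($G = \frac{2 + 6}{5} = \frac{1}{5} \cdot 8 = \frac{8}{5} \approx 1.6$)
$d{\left(l,c \right)} = 25 l$ ($d{\left(l,c \right)} = l 25 = 25 l$)
$r{\left(W,q \right)} = 40 W$ ($r{\left(W,q \right)} = 25 \cdot \frac{8}{5} W = 40 W$)
$H \left(r{\left(4,2 \right)} + 75\right) = 111 \left(40 \cdot 4 + 75\right) = 111 \left(160 + 75\right) = 111 \cdot 235 = 26085$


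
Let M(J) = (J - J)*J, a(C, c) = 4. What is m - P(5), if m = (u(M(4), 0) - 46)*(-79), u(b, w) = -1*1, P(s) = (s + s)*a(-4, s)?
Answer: 3673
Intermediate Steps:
M(J) = 0 (M(J) = 0*J = 0)
P(s) = 8*s (P(s) = (s + s)*4 = (2*s)*4 = 8*s)
u(b, w) = -1
m = 3713 (m = (-1 - 46)*(-79) = -47*(-79) = 3713)
m - P(5) = 3713 - 8*5 = 3713 - 1*40 = 3713 - 40 = 3673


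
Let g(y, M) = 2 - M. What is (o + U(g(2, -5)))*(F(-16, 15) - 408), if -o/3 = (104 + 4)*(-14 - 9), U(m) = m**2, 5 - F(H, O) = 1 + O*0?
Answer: -3030404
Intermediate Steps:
F(H, O) = 4 (F(H, O) = 5 - (1 + O*0) = 5 - (1 + 0) = 5 - 1*1 = 5 - 1 = 4)
o = 7452 (o = -3*(104 + 4)*(-14 - 9) = -324*(-23) = -3*(-2484) = 7452)
(o + U(g(2, -5)))*(F(-16, 15) - 408) = (7452 + (2 - 1*(-5))**2)*(4 - 408) = (7452 + (2 + 5)**2)*(-404) = (7452 + 7**2)*(-404) = (7452 + 49)*(-404) = 7501*(-404) = -3030404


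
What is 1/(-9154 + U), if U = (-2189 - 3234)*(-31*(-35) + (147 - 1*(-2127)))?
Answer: -1/18225011 ≈ -5.4870e-8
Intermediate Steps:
U = -18215857 (U = -5423*(1085 + (147 + 2127)) = -5423*(1085 + 2274) = -5423*3359 = -18215857)
1/(-9154 + U) = 1/(-9154 - 18215857) = 1/(-18225011) = -1/18225011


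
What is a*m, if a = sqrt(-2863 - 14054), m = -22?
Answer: -22*I*sqrt(16917) ≈ -2861.4*I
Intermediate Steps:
a = I*sqrt(16917) (a = sqrt(-16917) = I*sqrt(16917) ≈ 130.07*I)
a*m = (I*sqrt(16917))*(-22) = -22*I*sqrt(16917)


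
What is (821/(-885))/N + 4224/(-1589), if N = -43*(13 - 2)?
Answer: -1766882951/665163345 ≈ -2.6563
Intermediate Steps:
N = -473 (N = -43*11 = -473)
(821/(-885))/N + 4224/(-1589) = (821/(-885))/(-473) + 4224/(-1589) = (821*(-1/885))*(-1/473) + 4224*(-1/1589) = -821/885*(-1/473) - 4224/1589 = 821/418605 - 4224/1589 = -1766882951/665163345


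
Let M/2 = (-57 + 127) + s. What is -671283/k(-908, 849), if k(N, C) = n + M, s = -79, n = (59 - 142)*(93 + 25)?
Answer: 671283/9812 ≈ 68.415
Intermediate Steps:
n = -9794 (n = -83*118 = -9794)
M = -18 (M = 2*((-57 + 127) - 79) = 2*(70 - 79) = 2*(-9) = -18)
k(N, C) = -9812 (k(N, C) = -9794 - 18 = -9812)
-671283/k(-908, 849) = -671283/(-9812) = -671283*(-1/9812) = 671283/9812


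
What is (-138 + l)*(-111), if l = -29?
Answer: 18537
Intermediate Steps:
(-138 + l)*(-111) = (-138 - 29)*(-111) = -167*(-111) = 18537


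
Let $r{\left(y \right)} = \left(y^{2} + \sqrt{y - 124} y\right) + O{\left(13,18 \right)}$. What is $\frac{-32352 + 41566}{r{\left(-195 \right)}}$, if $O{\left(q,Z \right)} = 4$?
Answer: $\frac{175199603}{729167408} + \frac{898365 i \sqrt{319}}{729167408} \approx 0.24027 + 0.022005 i$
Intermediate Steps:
$r{\left(y \right)} = 4 + y^{2} + y \sqrt{-124 + y}$ ($r{\left(y \right)} = \left(y^{2} + \sqrt{y - 124} y\right) + 4 = \left(y^{2} + \sqrt{-124 + y} y\right) + 4 = \left(y^{2} + y \sqrt{-124 + y}\right) + 4 = 4 + y^{2} + y \sqrt{-124 + y}$)
$\frac{-32352 + 41566}{r{\left(-195 \right)}} = \frac{-32352 + 41566}{4 + \left(-195\right)^{2} - 195 \sqrt{-124 - 195}} = \frac{9214}{4 + 38025 - 195 \sqrt{-319}} = \frac{9214}{4 + 38025 - 195 i \sqrt{319}} = \frac{9214}{38029 - 195 i \sqrt{319}}$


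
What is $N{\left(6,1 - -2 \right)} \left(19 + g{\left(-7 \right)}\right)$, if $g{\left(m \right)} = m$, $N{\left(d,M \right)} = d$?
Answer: $72$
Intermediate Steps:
$N{\left(6,1 - -2 \right)} \left(19 + g{\left(-7 \right)}\right) = 6 \left(19 - 7\right) = 6 \cdot 12 = 72$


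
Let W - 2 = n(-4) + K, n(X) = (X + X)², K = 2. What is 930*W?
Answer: 63240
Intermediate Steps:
n(X) = 4*X² (n(X) = (2*X)² = 4*X²)
W = 68 (W = 2 + (4*(-4)² + 2) = 2 + (4*16 + 2) = 2 + (64 + 2) = 2 + 66 = 68)
930*W = 930*68 = 63240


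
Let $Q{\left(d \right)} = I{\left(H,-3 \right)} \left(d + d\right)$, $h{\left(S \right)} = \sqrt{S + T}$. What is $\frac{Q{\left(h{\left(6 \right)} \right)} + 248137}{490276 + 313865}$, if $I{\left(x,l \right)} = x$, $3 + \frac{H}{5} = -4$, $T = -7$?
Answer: $\frac{248137}{804141} - \frac{70 i}{804141} \approx 0.30857 - 8.7049 \cdot 10^{-5} i$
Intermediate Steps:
$H = -35$ ($H = -15 + 5 \left(-4\right) = -15 - 20 = -35$)
$h{\left(S \right)} = \sqrt{-7 + S}$ ($h{\left(S \right)} = \sqrt{S - 7} = \sqrt{-7 + S}$)
$Q{\left(d \right)} = - 70 d$ ($Q{\left(d \right)} = - 35 \left(d + d\right) = - 35 \cdot 2 d = - 70 d$)
$\frac{Q{\left(h{\left(6 \right)} \right)} + 248137}{490276 + 313865} = \frac{- 70 \sqrt{-7 + 6} + 248137}{490276 + 313865} = \frac{- 70 \sqrt{-1} + 248137}{804141} = \left(- 70 i + 248137\right) \frac{1}{804141} = \left(248137 - 70 i\right) \frac{1}{804141} = \frac{248137}{804141} - \frac{70 i}{804141}$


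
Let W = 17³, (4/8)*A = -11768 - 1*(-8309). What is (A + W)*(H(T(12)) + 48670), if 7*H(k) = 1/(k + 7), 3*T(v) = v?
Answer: -7513919955/77 ≈ -9.7583e+7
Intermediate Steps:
A = -6918 (A = 2*(-11768 - 1*(-8309)) = 2*(-11768 + 8309) = 2*(-3459) = -6918)
T(v) = v/3
W = 4913
H(k) = 1/(7*(7 + k)) (H(k) = 1/(7*(k + 7)) = 1/(7*(7 + k)))
(A + W)*(H(T(12)) + 48670) = (-6918 + 4913)*(1/(7*(7 + (⅓)*12)) + 48670) = -2005*(1/(7*(7 + 4)) + 48670) = -2005*((⅐)/11 + 48670) = -2005*((⅐)*(1/11) + 48670) = -2005*(1/77 + 48670) = -2005*3747591/77 = -7513919955/77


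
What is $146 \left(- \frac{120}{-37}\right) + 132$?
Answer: $\frac{22404}{37} \approx 605.51$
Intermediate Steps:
$146 \left(- \frac{120}{-37}\right) + 132 = 146 \left(\left(-120\right) \left(- \frac{1}{37}\right)\right) + 132 = 146 \cdot \frac{120}{37} + 132 = \frac{17520}{37} + 132 = \frac{22404}{37}$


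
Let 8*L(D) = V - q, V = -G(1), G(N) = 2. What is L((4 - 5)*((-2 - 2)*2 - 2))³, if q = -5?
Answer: 27/512 ≈ 0.052734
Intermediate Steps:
V = -2 (V = -1*2 = -2)
L(D) = 3/8 (L(D) = (-2 - 1*(-5))/8 = (-2 + 5)/8 = (⅛)*3 = 3/8)
L((4 - 5)*((-2 - 2)*2 - 2))³ = (3/8)³ = 27/512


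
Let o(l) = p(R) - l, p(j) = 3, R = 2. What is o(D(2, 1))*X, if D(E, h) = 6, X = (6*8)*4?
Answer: -576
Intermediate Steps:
X = 192 (X = 48*4 = 192)
o(l) = 3 - l
o(D(2, 1))*X = (3 - 1*6)*192 = (3 - 6)*192 = -3*192 = -576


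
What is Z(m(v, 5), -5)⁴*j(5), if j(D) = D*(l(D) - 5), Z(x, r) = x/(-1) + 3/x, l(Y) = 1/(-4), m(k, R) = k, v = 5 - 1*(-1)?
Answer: -1537305/64 ≈ -24020.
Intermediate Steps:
v = 6 (v = 5 + 1 = 6)
l(Y) = -¼
Z(x, r) = -x + 3/x (Z(x, r) = x*(-1) + 3/x = -x + 3/x)
j(D) = -21*D/4 (j(D) = D*(-¼ - 5) = D*(-21/4) = -21*D/4)
Z(m(v, 5), -5)⁴*j(5) = (-1*6 + 3/6)⁴*(-21/4*5) = (-6 + 3*(⅙))⁴*(-105/4) = (-6 + ½)⁴*(-105/4) = (-11/2)⁴*(-105/4) = (14641/16)*(-105/4) = -1537305/64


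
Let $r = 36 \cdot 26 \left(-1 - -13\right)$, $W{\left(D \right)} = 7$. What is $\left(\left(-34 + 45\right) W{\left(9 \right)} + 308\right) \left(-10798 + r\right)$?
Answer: $167090$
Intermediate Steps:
$r = 11232$ ($r = 936 \left(-1 + 13\right) = 936 \cdot 12 = 11232$)
$\left(\left(-34 + 45\right) W{\left(9 \right)} + 308\right) \left(-10798 + r\right) = \left(\left(-34 + 45\right) 7 + 308\right) \left(-10798 + 11232\right) = \left(11 \cdot 7 + 308\right) 434 = \left(77 + 308\right) 434 = 385 \cdot 434 = 167090$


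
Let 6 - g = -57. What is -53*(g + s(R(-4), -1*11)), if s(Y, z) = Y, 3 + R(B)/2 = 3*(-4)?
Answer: -1749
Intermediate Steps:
g = 63 (g = 6 - 1*(-57) = 6 + 57 = 63)
R(B) = -30 (R(B) = -6 + 2*(3*(-4)) = -6 + 2*(-12) = -6 - 24 = -30)
-53*(g + s(R(-4), -1*11)) = -53*(63 - 30) = -53*33 = -1749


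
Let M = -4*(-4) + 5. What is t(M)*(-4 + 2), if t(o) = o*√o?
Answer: -42*√21 ≈ -192.47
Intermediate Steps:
M = 21 (M = 16 + 5 = 21)
t(o) = o^(3/2)
t(M)*(-4 + 2) = 21^(3/2)*(-4 + 2) = (21*√21)*(-2) = -42*√21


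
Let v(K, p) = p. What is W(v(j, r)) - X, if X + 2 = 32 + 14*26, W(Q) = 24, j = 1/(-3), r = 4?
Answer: -370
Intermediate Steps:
j = -⅓ ≈ -0.33333
X = 394 (X = -2 + (32 + 14*26) = -2 + (32 + 364) = -2 + 396 = 394)
W(v(j, r)) - X = 24 - 1*394 = 24 - 394 = -370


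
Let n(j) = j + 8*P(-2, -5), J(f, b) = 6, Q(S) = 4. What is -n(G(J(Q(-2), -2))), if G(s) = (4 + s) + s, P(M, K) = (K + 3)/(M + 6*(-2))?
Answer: -120/7 ≈ -17.143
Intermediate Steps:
P(M, K) = (3 + K)/(-12 + M) (P(M, K) = (3 + K)/(M - 12) = (3 + K)/(-12 + M))
G(s) = 4 + 2*s
n(j) = 8/7 + j (n(j) = j + 8*((3 - 5)/(-12 - 2)) = j + 8*(-2/(-14)) = j + 8*(-1/14*(-2)) = j + 8*(⅐) = j + 8/7 = 8/7 + j)
-n(G(J(Q(-2), -2))) = -(8/7 + (4 + 2*6)) = -(8/7 + (4 + 12)) = -(8/7 + 16) = -1*120/7 = -120/7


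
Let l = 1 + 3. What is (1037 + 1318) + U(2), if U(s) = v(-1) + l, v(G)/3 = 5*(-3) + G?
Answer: 2311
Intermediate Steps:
l = 4
v(G) = -45 + 3*G (v(G) = 3*(5*(-3) + G) = 3*(-15 + G) = -45 + 3*G)
U(s) = -44 (U(s) = (-45 + 3*(-1)) + 4 = (-45 - 3) + 4 = -48 + 4 = -44)
(1037 + 1318) + U(2) = (1037 + 1318) - 44 = 2355 - 44 = 2311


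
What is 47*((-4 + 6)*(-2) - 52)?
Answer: -2632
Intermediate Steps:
47*((-4 + 6)*(-2) - 52) = 47*(2*(-2) - 52) = 47*(-4 - 52) = 47*(-56) = -2632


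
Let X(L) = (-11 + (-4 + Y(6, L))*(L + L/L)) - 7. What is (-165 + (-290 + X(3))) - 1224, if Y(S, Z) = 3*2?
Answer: -1689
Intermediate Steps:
Y(S, Z) = 6
X(L) = -16 + 2*L (X(L) = (-11 + (-4 + 6)*(L + L/L)) - 7 = (-11 + 2*(L + 1)) - 7 = (-11 + 2*(1 + L)) - 7 = (-11 + (2 + 2*L)) - 7 = (-9 + 2*L) - 7 = -16 + 2*L)
(-165 + (-290 + X(3))) - 1224 = (-165 + (-290 + (-16 + 2*3))) - 1224 = (-165 + (-290 + (-16 + 6))) - 1224 = (-165 + (-290 - 10)) - 1224 = (-165 - 300) - 1224 = -465 - 1224 = -1689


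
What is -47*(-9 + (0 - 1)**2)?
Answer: 376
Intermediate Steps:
-47*(-9 + (0 - 1)**2) = -47*(-9 + (-1)**2) = -47*(-9 + 1) = -47*(-8) = 376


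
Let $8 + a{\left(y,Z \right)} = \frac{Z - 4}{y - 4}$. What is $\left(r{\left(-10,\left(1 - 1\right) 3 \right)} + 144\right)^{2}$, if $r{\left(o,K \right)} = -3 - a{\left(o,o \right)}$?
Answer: $21904$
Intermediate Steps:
$a{\left(y,Z \right)} = -8 + \frac{-4 + Z}{-4 + y}$ ($a{\left(y,Z \right)} = -8 + \frac{Z - 4}{y - 4} = -8 + \frac{-4 + Z}{-4 + y}$)
$r{\left(o,K \right)} = -3 - \frac{28 - 7 o}{-4 + o}$ ($r{\left(o,K \right)} = -3 - \frac{28 + o - 8 o}{-4 + o} = -3 - \frac{28 - 7 o}{-4 + o}$)
$\left(r{\left(-10,\left(1 - 1\right) 3 \right)} + 144\right)^{2} = \left(4 + 144\right)^{2} = 148^{2} = 21904$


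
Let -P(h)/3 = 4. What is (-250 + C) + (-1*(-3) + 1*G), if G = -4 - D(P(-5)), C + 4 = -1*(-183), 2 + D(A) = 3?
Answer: -73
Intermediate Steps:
P(h) = -12 (P(h) = -3*4 = -12)
D(A) = 1 (D(A) = -2 + 3 = 1)
C = 179 (C = -4 - 1*(-183) = -4 + 183 = 179)
G = -5 (G = -4 - 1*1 = -4 - 1 = -5)
(-250 + C) + (-1*(-3) + 1*G) = (-250 + 179) + (-1*(-3) + 1*(-5)) = -71 + (3 - 5) = -71 - 2 = -73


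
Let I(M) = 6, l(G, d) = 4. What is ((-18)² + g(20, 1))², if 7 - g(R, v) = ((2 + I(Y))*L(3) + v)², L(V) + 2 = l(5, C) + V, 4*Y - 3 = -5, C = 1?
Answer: 1822500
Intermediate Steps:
Y = -½ (Y = ¾ + (¼)*(-5) = ¾ - 5/4 = -½ ≈ -0.50000)
L(V) = 2 + V (L(V) = -2 + (4 + V) = 2 + V)
g(R, v) = 7 - (40 + v)² (g(R, v) = 7 - ((2 + 6)*(2 + 3) + v)² = 7 - (8*5 + v)² = 7 - (40 + v)²)
((-18)² + g(20, 1))² = ((-18)² + (7 - (40 + 1)²))² = (324 + (7 - 1*41²))² = (324 + (7 - 1*1681))² = (324 + (7 - 1681))² = (324 - 1674)² = (-1350)² = 1822500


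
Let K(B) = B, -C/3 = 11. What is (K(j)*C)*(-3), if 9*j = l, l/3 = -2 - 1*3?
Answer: -165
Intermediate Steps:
C = -33 (C = -3*11 = -33)
l = -15 (l = 3*(-2 - 1*3) = 3*(-2 - 3) = 3*(-5) = -15)
j = -5/3 (j = (⅑)*(-15) = -5/3 ≈ -1.6667)
(K(j)*C)*(-3) = -5/3*(-33)*(-3) = 55*(-3) = -165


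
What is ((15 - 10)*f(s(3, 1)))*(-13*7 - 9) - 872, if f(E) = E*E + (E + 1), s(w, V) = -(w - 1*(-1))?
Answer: -7372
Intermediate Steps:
s(w, V) = -1 - w (s(w, V) = -(w + 1) = -(1 + w) = -1 - w)
f(E) = 1 + E + E² (f(E) = E² + (1 + E) = 1 + E + E²)
((15 - 10)*f(s(3, 1)))*(-13*7 - 9) - 872 = ((15 - 10)*(1 + (-1 - 1*3) + (-1 - 1*3)²))*(-13*7 - 9) - 872 = (5*(1 + (-1 - 3) + (-1 - 3)²))*(-91 - 9) - 872 = (5*(1 - 4 + (-4)²))*(-100) - 872 = (5*(1 - 4 + 16))*(-100) - 872 = (5*13)*(-100) - 872 = 65*(-100) - 872 = -6500 - 872 = -7372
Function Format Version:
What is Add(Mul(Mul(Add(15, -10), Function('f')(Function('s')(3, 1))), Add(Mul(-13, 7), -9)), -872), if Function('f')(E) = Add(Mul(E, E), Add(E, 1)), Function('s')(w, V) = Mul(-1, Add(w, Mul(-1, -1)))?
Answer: -7372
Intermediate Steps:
Function('s')(w, V) = Add(-1, Mul(-1, w)) (Function('s')(w, V) = Mul(-1, Add(w, 1)) = Mul(-1, Add(1, w)) = Add(-1, Mul(-1, w)))
Function('f')(E) = Add(1, E, Pow(E, 2)) (Function('f')(E) = Add(Pow(E, 2), Add(1, E)) = Add(1, E, Pow(E, 2)))
Add(Mul(Mul(Add(15, -10), Function('f')(Function('s')(3, 1))), Add(Mul(-13, 7), -9)), -872) = Add(Mul(Mul(Add(15, -10), Add(1, Add(-1, Mul(-1, 3)), Pow(Add(-1, Mul(-1, 3)), 2))), Add(Mul(-13, 7), -9)), -872) = Add(Mul(Mul(5, Add(1, Add(-1, -3), Pow(Add(-1, -3), 2))), Add(-91, -9)), -872) = Add(Mul(Mul(5, Add(1, -4, Pow(-4, 2))), -100), -872) = Add(Mul(Mul(5, Add(1, -4, 16)), -100), -872) = Add(Mul(Mul(5, 13), -100), -872) = Add(Mul(65, -100), -872) = Add(-6500, -872) = -7372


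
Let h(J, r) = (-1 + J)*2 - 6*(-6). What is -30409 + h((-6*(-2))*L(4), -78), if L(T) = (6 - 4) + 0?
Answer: -30327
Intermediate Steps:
L(T) = 2 (L(T) = 2 + 0 = 2)
h(J, r) = 34 + 2*J (h(J, r) = (-2 + 2*J) + 36 = 34 + 2*J)
-30409 + h((-6*(-2))*L(4), -78) = -30409 + (34 + 2*(-6*(-2)*2)) = -30409 + (34 + 2*(12*2)) = -30409 + (34 + 2*24) = -30409 + (34 + 48) = -30409 + 82 = -30327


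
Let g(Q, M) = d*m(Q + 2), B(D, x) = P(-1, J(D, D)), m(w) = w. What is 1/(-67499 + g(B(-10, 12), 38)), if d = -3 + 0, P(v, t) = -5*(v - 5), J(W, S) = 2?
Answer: -1/67595 ≈ -1.4794e-5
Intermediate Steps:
P(v, t) = 25 - 5*v (P(v, t) = -5*(-5 + v) = 25 - 5*v)
d = -3
B(D, x) = 30 (B(D, x) = 25 - 5*(-1) = 25 + 5 = 30)
g(Q, M) = -6 - 3*Q (g(Q, M) = -3*(Q + 2) = -3*(2 + Q) = -6 - 3*Q)
1/(-67499 + g(B(-10, 12), 38)) = 1/(-67499 + (-6 - 3*30)) = 1/(-67499 + (-6 - 90)) = 1/(-67499 - 96) = 1/(-67595) = -1/67595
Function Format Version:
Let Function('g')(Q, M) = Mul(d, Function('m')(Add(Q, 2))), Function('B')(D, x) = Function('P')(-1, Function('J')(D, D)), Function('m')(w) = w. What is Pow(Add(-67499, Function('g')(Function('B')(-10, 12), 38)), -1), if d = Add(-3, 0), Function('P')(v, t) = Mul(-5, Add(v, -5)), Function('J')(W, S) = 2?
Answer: Rational(-1, 67595) ≈ -1.4794e-5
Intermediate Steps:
Function('P')(v, t) = Add(25, Mul(-5, v)) (Function('P')(v, t) = Mul(-5, Add(-5, v)) = Add(25, Mul(-5, v)))
d = -3
Function('B')(D, x) = 30 (Function('B')(D, x) = Add(25, Mul(-5, -1)) = Add(25, 5) = 30)
Function('g')(Q, M) = Add(-6, Mul(-3, Q)) (Function('g')(Q, M) = Mul(-3, Add(Q, 2)) = Mul(-3, Add(2, Q)) = Add(-6, Mul(-3, Q)))
Pow(Add(-67499, Function('g')(Function('B')(-10, 12), 38)), -1) = Pow(Add(-67499, Add(-6, Mul(-3, 30))), -1) = Pow(Add(-67499, Add(-6, -90)), -1) = Pow(Add(-67499, -96), -1) = Pow(-67595, -1) = Rational(-1, 67595)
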